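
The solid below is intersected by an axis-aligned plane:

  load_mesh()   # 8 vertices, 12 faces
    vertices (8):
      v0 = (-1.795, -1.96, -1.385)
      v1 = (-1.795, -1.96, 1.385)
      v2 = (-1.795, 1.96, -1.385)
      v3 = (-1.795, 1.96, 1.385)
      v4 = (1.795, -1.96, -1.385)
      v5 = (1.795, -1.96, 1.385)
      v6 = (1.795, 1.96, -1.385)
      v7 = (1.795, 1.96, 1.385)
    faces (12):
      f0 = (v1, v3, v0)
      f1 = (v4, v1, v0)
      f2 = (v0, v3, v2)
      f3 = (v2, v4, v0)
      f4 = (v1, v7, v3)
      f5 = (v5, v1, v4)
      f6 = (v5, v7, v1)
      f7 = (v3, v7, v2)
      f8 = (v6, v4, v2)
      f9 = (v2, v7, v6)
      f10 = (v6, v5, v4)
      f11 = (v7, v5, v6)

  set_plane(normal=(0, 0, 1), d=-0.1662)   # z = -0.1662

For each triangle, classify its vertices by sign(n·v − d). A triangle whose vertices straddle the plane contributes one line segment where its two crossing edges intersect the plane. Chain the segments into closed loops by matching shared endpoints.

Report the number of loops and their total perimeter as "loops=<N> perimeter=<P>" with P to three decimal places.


loops=1 perimeter=15.020

Straddling triangles (8 of 12):
  (v1,v3,v0) [++-] → (-1.795, -0.2352, -0.1662)–(-1.795, -1.96, -0.1662)  len=1.7248
  (v4,v1,v0) [-+-] → (0.2154, -1.96, -0.1662)–(-1.795, -1.96, -0.1662)  len=2.0104
  (v0,v3,v2) [-+-] → (-1.795, -0.2352, -0.1662)–(-1.795, 1.96, -0.1662)  len=2.1952
  (v5,v1,v4) [++-] → (0.2154, -1.96, -0.1662)–(1.795, -1.96, -0.1662)  len=1.5796
  (v3,v7,v2) [++-] → (-0.2154, 1.96, -0.1662)–(-1.795, 1.96, -0.1662)  len=1.5796
  (v2,v7,v6) [-+-] → (-0.2154, 1.96, -0.1662)–(1.795, 1.96, -0.1662)  len=2.0104
  (v6,v5,v4) [-+-] → (1.795, 0.2352, -0.1662)–(1.795, -1.96, -0.1662)  len=2.1952
  (v7,v5,v6) [++-] → (1.795, 0.2352, -0.1662)–(1.795, 1.96, -0.1662)  len=1.7248

Chained into 1 loop(s):
  loop 1: 8 segments, perimeter = 15.0200
Total perimeter = 15.020


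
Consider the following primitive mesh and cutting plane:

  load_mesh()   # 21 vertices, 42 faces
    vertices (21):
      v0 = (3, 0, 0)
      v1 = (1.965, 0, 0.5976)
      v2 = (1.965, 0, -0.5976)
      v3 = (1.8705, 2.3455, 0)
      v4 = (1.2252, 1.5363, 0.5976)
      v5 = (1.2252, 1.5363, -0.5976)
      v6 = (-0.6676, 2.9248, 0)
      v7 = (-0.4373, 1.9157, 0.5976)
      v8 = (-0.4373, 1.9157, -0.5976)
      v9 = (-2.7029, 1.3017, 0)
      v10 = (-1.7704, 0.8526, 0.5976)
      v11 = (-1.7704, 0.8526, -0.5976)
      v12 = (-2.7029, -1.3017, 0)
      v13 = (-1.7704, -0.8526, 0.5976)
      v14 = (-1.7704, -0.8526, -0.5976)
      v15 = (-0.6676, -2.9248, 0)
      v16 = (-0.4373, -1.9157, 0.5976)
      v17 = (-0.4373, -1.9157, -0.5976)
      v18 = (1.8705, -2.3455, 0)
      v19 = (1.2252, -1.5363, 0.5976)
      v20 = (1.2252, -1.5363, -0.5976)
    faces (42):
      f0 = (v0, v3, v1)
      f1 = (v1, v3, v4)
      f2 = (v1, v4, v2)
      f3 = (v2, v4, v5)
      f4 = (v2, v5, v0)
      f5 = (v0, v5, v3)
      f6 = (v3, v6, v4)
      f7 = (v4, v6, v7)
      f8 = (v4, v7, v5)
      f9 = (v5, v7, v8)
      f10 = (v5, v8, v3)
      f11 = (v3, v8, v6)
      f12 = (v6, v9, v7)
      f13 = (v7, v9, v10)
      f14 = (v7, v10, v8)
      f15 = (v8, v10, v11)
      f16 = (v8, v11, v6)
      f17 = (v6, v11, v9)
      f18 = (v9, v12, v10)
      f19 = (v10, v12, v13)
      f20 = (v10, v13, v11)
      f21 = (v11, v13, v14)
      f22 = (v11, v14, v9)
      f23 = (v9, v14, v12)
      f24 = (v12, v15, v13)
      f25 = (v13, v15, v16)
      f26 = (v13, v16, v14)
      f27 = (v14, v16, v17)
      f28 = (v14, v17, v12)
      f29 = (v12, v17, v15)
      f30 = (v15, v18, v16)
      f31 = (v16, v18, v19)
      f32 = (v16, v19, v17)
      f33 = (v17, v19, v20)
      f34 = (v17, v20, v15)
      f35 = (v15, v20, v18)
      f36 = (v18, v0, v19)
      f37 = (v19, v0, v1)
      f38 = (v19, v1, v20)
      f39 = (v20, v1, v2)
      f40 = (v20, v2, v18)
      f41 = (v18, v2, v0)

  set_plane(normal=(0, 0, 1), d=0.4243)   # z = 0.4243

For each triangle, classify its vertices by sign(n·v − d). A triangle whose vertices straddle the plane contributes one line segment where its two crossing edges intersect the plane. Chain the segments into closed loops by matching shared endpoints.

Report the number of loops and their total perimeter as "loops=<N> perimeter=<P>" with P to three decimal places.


Straddling triangles (28 of 42):
  (v0,v3,v1) [--+] → (1.9376, 0.680179, 0.4243)–(2.26514, 0, 0.4243)  len=0.7549
  (v1,v3,v4) [+-+] → (1.9376, 0.680179, 0.4243)–(1.41233, 1.77096, 0.4243)  len=1.2107
  (v1,v4,v2) [++-] → (1.33247, 1.31354, 0.4243)–(1.965, 0, 0.4243)  len=1.4579
  (v2,v4,v5) [-+-] → (1.33247, 1.31354, 0.4243)–(1.2252, 1.5363, 0.4243)  len=0.2472
  (v3,v6,v4) [--+] → (0.676301, 1.93896, 0.4243)–(1.41233, 1.77096, 0.4243)  len=0.7550
  (v4,v6,v7) [+-+] → (0.676301, 1.93896, 0.4243)–(-0.504085, 2.20833, 0.4243)  len=1.2107
  (v4,v7,v5) [++-] → (-0.196243, 1.86069, 0.4243)–(1.2252, 1.5363, 0.4243)  len=1.4580
  (v5,v7,v8) [-+-] → (-0.196243, 1.86069, 0.4243)–(-0.4373, 1.9157, 0.4243)  len=0.2473
  (v6,v9,v7) [--+] → (-1.09431, 1.73764, 0.4243)–(-0.504085, 2.20833, 0.4243)  len=0.7549
  (v7,v9,v10) [+-+] → (-1.09431, 1.73764, 0.4243)–(-2.04082, 0.982836, 0.4243)  len=1.2106
  (v7,v10,v8) [++-] → (-1.5771, 1.00675, 0.4243)–(-0.4373, 1.9157, 0.4243)  len=1.4579
  (v8,v10,v11) [-+-] → (-1.5771, 1.00675, 0.4243)–(-1.7704, 0.8526, 0.4243)  len=0.2472
  (v9,v12,v10) [--+] → (-2.04082, 0.227867, 0.4243)–(-2.04082, 0.982836, 0.4243)  len=0.7550
  (v10,v12,v13) [+-+] → (-2.04082, 0.227867, 0.4243)–(-2.04082, -0.982836, 0.4243)  len=1.2107
  (v10,v13,v11) [++-] → (-1.7704, -0.605352, 0.4243)–(-1.7704, 0.8526, 0.4243)  len=1.4580
  (v11,v13,v14) [-+-] → (-1.7704, -0.605352, 0.4243)–(-1.7704, -0.8526, 0.4243)  len=0.2472
  (v12,v15,v13) [--+] → (-1.4506, -1.45352, 0.4243)–(-2.04082, -0.982836, 0.4243)  len=0.7549
  (v13,v15,v16) [+-+] → (-1.4506, -1.45352, 0.4243)–(-0.504085, -2.20833, 0.4243)  len=1.2106
  (v13,v16,v14) [++-] → (-0.630595, -1.76155, 0.4243)–(-1.7704, -0.8526, 0.4243)  len=1.4579
  (v14,v16,v17) [-+-] → (-0.630595, -1.76155, 0.4243)–(-0.4373, -1.9157, 0.4243)  len=0.2472
  (v15,v18,v16) [--+] → (0.231947, -2.04034, 0.4243)–(-0.504085, -2.20833, 0.4243)  len=0.7550
  (v16,v18,v19) [+-+] → (0.231947, -2.04034, 0.4243)–(1.41233, -1.77096, 0.4243)  len=1.2107
  (v16,v19,v17) [++-] → (0.984143, -1.59131, 0.4243)–(-0.4373, -1.9157, 0.4243)  len=1.4580
  (v17,v19,v20) [-+-] → (0.984143, -1.59131, 0.4243)–(1.2252, -1.5363, 0.4243)  len=0.2473
  (v18,v0,v19) [--+] → (1.73988, -1.09078, 0.4243)–(1.41233, -1.77096, 0.4243)  len=0.7549
  (v19,v0,v1) [+-+] → (1.73988, -1.09078, 0.4243)–(2.26514, 0, 0.4243)  len=1.2107
  (v19,v1,v20) [++-] → (1.85773, -0.222758, 0.4243)–(1.2252, -1.5363, 0.4243)  len=1.4579
  (v20,v1,v2) [-+-] → (1.85773, -0.222758, 0.4243)–(1.965, 0, 0.4243)  len=0.2472

Chained into 2 loop(s):
  loop 1: 14 segments, perimeter = 13.7594
  loop 2: 14 segments, perimeter = 11.9362
Total perimeter = 25.696

loops=2 perimeter=25.696


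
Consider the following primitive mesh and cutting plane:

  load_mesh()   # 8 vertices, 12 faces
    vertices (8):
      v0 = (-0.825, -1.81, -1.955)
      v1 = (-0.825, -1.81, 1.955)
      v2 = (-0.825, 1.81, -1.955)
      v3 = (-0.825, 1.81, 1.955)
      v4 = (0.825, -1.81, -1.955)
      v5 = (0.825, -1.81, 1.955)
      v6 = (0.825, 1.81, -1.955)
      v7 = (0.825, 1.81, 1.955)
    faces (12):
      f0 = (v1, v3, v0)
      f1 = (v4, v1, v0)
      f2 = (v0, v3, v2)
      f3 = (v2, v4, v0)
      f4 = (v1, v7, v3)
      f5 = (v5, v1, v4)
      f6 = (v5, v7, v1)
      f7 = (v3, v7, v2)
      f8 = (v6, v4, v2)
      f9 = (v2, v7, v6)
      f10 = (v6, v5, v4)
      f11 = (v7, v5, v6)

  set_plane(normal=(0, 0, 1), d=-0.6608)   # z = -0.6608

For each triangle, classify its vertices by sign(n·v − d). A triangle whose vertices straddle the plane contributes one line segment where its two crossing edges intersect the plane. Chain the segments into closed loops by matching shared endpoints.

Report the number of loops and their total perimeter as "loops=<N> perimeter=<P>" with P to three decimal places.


loops=1 perimeter=10.540

Straddling triangles (8 of 12):
  (v1,v3,v0) [++-] → (-0.825, -0.611789, -0.6608)–(-0.825, -1.81, -0.6608)  len=1.1982
  (v4,v1,v0) [-+-] → (0.278854, -1.81, -0.6608)–(-0.825, -1.81, -0.6608)  len=1.1039
  (v0,v3,v2) [-+-] → (-0.825, -0.611789, -0.6608)–(-0.825, 1.81, -0.6608)  len=2.4218
  (v5,v1,v4) [++-] → (0.278854, -1.81, -0.6608)–(0.825, -1.81, -0.6608)  len=0.5461
  (v3,v7,v2) [++-] → (-0.278854, 1.81, -0.6608)–(-0.825, 1.81, -0.6608)  len=0.5461
  (v2,v7,v6) [-+-] → (-0.278854, 1.81, -0.6608)–(0.825, 1.81, -0.6608)  len=1.1039
  (v6,v5,v4) [-+-] → (0.825, 0.611789, -0.6608)–(0.825, -1.81, -0.6608)  len=2.4218
  (v7,v5,v6) [++-] → (0.825, 0.611789, -0.6608)–(0.825, 1.81, -0.6608)  len=1.1982

Chained into 1 loop(s):
  loop 1: 8 segments, perimeter = 10.5400
Total perimeter = 10.540


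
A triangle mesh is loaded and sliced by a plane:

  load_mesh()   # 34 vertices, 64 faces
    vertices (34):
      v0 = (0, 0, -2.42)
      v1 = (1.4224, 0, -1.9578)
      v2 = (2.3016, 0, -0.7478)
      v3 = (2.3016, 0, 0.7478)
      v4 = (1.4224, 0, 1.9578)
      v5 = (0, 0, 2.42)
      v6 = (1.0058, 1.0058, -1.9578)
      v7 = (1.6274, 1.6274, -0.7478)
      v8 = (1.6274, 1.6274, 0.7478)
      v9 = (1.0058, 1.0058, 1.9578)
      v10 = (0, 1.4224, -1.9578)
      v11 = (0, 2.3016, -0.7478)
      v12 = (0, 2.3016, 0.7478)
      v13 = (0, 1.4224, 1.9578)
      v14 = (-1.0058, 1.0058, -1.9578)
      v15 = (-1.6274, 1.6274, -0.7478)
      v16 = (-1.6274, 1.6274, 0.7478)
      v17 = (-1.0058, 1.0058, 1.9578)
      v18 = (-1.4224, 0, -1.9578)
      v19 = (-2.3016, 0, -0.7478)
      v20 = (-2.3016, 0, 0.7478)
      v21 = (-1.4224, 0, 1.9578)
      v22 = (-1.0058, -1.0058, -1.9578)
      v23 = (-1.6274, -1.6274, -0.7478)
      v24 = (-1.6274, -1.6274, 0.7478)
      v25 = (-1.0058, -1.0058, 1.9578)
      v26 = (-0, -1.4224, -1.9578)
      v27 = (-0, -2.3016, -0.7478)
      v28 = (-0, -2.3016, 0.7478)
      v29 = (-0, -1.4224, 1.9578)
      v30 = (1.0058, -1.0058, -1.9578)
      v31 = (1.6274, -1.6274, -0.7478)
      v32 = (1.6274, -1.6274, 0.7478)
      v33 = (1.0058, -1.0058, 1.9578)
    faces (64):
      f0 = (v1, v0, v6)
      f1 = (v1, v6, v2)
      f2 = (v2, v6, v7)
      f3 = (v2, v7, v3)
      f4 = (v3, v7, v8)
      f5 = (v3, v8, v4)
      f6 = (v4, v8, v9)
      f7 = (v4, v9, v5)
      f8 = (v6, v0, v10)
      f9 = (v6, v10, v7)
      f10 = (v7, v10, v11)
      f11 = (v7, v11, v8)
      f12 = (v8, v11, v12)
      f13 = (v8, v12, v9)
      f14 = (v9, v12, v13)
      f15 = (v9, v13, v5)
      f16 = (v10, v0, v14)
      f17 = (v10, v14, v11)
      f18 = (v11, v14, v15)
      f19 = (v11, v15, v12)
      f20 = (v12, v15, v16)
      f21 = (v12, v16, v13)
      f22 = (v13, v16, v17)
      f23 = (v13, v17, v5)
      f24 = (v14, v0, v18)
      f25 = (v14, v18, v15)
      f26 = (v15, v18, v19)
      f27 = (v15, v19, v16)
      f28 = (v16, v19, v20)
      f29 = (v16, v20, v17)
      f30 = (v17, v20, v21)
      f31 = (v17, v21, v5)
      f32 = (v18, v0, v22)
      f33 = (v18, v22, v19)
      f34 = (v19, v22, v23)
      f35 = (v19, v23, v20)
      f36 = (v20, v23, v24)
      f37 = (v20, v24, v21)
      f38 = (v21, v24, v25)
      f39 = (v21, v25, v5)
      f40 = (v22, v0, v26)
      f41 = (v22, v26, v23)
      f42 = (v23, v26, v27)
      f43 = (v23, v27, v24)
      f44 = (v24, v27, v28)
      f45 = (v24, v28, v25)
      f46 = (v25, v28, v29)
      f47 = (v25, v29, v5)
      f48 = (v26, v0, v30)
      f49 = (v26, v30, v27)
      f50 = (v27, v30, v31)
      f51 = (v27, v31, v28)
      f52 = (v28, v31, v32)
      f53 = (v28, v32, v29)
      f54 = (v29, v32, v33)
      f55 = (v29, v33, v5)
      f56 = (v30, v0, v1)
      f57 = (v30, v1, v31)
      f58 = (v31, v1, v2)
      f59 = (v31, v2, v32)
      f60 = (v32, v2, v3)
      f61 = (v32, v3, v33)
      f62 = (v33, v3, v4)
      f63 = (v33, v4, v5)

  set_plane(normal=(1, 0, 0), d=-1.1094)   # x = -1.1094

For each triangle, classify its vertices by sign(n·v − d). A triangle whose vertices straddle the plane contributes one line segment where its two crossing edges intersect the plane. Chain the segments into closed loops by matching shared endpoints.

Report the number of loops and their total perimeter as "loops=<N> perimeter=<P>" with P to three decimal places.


loops=1 perimeter=12.655

Straddling triangles (20 of 64):
  (v11,v14,v15) [++-] → (-1.1094, 1.1094, -1.75613)–(-1.1094, 1.842, -0.7478)  len=1.2464
  (v11,v15,v12) [+-+] → (-1.1094, 1.842, -0.7478)–(-1.1094, 1.842, -0.271752)  len=0.4760
  (v12,v15,v16) [+--] → (-1.1094, 1.842, -0.271752)–(-1.1094, 1.842, 0.7478)  len=1.0196
  (v12,v16,v13) [+-+] → (-1.1094, 1.842, 0.7478)–(-1.1094, 1.56215, 1.13294)  len=0.4761
  (v13,v16,v17) [+-+] → (-1.1094, 1.56215, 1.13294)–(-1.1094, 1.1094, 1.75613)  len=0.7703
  (v14,v0,v18) [++-] → (-1.1094, 0, -2.05951)–(-1.1094, 0.755678, -1.9578)  len=0.7625
  (v14,v18,v15) [+--] → (-1.1094, 0.755678, -1.9578)–(-1.1094, 1.1094, -1.75613)  len=0.4072
  (v16,v20,v17) [--+] → (-1.1094, 0.925386, 1.86106)–(-1.1094, 1.1094, 1.75613)  len=0.2118
  (v17,v20,v21) [+--] → (-1.1094, 0.925386, 1.86106)–(-1.1094, 0.755678, 1.9578)  len=0.1953
  (v17,v21,v5) [+-+] → (-1.1094, 0.755678, 1.9578)–(-1.1094, 0, 2.05951)  len=0.7625
  (v18,v0,v22) [-++] → (-1.1094, 0, -2.05951)–(-1.1094, -0.755678, -1.9578)  len=0.7625
  (v18,v22,v19) [-+-] → (-1.1094, -0.755678, -1.9578)–(-1.1094, -0.925386, -1.86106)  len=0.1953
  (v19,v22,v23) [-+-] → (-1.1094, -0.925386, -1.86106)–(-1.1094, -1.1094, -1.75613)  len=0.2118
  (v21,v24,v25) [--+] → (-1.1094, -1.1094, 1.75613)–(-1.1094, -0.755678, 1.9578)  len=0.4072
  (v21,v25,v5) [-++] → (-1.1094, -0.755678, 1.9578)–(-1.1094, 0, 2.05951)  len=0.7625
  (v22,v26,v23) [++-] → (-1.1094, -1.56215, -1.13294)–(-1.1094, -1.1094, -1.75613)  len=0.7703
  (v23,v26,v27) [-++] → (-1.1094, -1.56215, -1.13294)–(-1.1094, -1.842, -0.7478)  len=0.4761
  (v23,v27,v24) [-+-] → (-1.1094, -1.842, -0.7478)–(-1.1094, -1.842, 0.271752)  len=1.0196
  (v24,v27,v28) [-++] → (-1.1094, -1.842, 0.271752)–(-1.1094, -1.842, 0.7478)  len=0.4760
  (v24,v28,v25) [-++] → (-1.1094, -1.842, 0.7478)–(-1.1094, -1.1094, 1.75613)  len=1.2464

Chained into 1 loop(s):
  loop 1: 20 segments, perimeter = 12.6553
Total perimeter = 12.655


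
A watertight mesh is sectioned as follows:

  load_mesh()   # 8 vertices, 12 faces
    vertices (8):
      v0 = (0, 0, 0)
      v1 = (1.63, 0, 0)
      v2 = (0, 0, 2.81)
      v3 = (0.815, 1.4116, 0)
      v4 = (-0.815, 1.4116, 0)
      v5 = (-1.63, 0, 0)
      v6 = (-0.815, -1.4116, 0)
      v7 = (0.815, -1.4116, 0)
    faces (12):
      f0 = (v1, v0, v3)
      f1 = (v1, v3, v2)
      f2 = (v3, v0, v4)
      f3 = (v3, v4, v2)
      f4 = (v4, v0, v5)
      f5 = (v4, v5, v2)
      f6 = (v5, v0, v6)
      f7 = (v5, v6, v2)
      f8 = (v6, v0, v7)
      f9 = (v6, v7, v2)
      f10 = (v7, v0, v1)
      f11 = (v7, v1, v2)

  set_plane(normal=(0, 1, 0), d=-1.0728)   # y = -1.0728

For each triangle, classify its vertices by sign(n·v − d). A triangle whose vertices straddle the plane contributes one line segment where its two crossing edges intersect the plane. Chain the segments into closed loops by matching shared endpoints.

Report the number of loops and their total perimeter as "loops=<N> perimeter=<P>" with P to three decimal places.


Straddling triangles (6 of 12):
  (v5,v0,v6) [++-] → (-0.619391, -1.0728, 0)–(-1.01061, -1.0728, 0)  len=0.3912
  (v5,v6,v2) [+-+] → (-1.01061, -1.0728, 0)–(-0.619391, -1.0728, 0.674432)  len=0.7797
  (v6,v0,v7) [-+-] → (-0.619391, -1.0728, 0)–(0.619391, -1.0728, 0)  len=1.2388
  (v6,v7,v2) [--+] → (0.619391, -1.0728, 0.674432)–(-0.619391, -1.0728, 0.674432)  len=1.2388
  (v7,v0,v1) [-++] → (0.619391, -1.0728, 0)–(1.01061, -1.0728, 0)  len=0.3912
  (v7,v1,v2) [-++] → (1.01061, -1.0728, 0)–(0.619391, -1.0728, 0.674432)  len=0.7797

Chained into 1 loop(s):
  loop 1: 6 segments, perimeter = 4.8194
Total perimeter = 4.819

loops=1 perimeter=4.819


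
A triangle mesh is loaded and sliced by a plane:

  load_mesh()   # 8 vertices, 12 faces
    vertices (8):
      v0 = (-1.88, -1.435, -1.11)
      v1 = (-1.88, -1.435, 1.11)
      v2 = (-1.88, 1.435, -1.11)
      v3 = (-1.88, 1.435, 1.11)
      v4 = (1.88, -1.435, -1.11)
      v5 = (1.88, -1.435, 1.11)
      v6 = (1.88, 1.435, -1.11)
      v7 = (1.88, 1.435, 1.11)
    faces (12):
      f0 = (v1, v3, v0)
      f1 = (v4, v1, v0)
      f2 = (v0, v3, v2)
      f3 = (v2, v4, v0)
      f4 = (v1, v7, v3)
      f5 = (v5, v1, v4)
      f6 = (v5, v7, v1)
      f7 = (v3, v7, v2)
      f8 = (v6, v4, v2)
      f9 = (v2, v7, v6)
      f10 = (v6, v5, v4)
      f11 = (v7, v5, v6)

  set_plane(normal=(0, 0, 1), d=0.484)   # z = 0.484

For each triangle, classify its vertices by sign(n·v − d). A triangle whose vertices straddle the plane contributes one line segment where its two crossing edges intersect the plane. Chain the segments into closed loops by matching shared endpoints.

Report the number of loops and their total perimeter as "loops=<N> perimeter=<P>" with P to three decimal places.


loops=1 perimeter=13.260

Straddling triangles (8 of 12):
  (v1,v3,v0) [++-] → (-1.88, 0.625712, 0.484)–(-1.88, -1.435, 0.484)  len=2.0607
  (v4,v1,v0) [-+-] → (-0.819748, -1.435, 0.484)–(-1.88, -1.435, 0.484)  len=1.0603
  (v0,v3,v2) [-+-] → (-1.88, 0.625712, 0.484)–(-1.88, 1.435, 0.484)  len=0.8093
  (v5,v1,v4) [++-] → (-0.819748, -1.435, 0.484)–(1.88, -1.435, 0.484)  len=2.6997
  (v3,v7,v2) [++-] → (0.819748, 1.435, 0.484)–(-1.88, 1.435, 0.484)  len=2.6997
  (v2,v7,v6) [-+-] → (0.819748, 1.435, 0.484)–(1.88, 1.435, 0.484)  len=1.0603
  (v6,v5,v4) [-+-] → (1.88, -0.625712, 0.484)–(1.88, -1.435, 0.484)  len=0.8093
  (v7,v5,v6) [++-] → (1.88, -0.625712, 0.484)–(1.88, 1.435, 0.484)  len=2.0607

Chained into 1 loop(s):
  loop 1: 8 segments, perimeter = 13.2600
Total perimeter = 13.260


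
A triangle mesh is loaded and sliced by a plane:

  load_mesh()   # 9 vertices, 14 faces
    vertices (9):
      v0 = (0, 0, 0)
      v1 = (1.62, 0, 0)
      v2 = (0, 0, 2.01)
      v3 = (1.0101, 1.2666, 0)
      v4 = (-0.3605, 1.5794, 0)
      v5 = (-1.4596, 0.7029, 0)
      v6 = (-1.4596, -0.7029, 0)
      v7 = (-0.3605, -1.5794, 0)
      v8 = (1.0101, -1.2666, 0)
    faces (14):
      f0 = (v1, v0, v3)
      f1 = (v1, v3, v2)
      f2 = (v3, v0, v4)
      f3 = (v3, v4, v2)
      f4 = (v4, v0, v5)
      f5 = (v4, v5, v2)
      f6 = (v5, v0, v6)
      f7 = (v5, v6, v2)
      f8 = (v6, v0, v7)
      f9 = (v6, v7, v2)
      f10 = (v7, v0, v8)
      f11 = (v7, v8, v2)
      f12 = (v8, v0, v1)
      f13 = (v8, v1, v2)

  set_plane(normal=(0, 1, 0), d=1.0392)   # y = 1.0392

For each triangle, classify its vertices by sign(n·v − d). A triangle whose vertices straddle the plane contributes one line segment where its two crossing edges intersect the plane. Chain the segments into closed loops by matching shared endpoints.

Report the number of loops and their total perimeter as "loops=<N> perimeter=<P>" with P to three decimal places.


loops=1 perimeter=4.791

Straddling triangles (6 of 14):
  (v1,v0,v3) [--+] → (0.828751, 1.0392, 0)–(1.1196, 1.0392, 0)  len=0.2908
  (v1,v3,v2) [-+-] → (1.1196, 1.0392, 0)–(0.828751, 1.0392, 0.360867)  len=0.4635
  (v3,v0,v4) [+-+] → (0.828751, 1.0392, 0)–(-0.237199, 1.0392, 0)  len=1.0659
  (v3,v4,v2) [++-] → (-0.237199, 1.0392, 0.687478)–(0.828751, 1.0392, 0.360867)  len=1.1149
  (v4,v0,v5) [+--] → (-0.237199, 1.0392, 0)–(-1.03789, 1.0392, 0)  len=0.8007
  (v4,v5,v2) [+--] → (-1.03789, 1.0392, 0)–(-0.237199, 1.0392, 0.687478)  len=1.0553

Chained into 1 loop(s):
  loop 1: 6 segments, perimeter = 4.7912
Total perimeter = 4.791


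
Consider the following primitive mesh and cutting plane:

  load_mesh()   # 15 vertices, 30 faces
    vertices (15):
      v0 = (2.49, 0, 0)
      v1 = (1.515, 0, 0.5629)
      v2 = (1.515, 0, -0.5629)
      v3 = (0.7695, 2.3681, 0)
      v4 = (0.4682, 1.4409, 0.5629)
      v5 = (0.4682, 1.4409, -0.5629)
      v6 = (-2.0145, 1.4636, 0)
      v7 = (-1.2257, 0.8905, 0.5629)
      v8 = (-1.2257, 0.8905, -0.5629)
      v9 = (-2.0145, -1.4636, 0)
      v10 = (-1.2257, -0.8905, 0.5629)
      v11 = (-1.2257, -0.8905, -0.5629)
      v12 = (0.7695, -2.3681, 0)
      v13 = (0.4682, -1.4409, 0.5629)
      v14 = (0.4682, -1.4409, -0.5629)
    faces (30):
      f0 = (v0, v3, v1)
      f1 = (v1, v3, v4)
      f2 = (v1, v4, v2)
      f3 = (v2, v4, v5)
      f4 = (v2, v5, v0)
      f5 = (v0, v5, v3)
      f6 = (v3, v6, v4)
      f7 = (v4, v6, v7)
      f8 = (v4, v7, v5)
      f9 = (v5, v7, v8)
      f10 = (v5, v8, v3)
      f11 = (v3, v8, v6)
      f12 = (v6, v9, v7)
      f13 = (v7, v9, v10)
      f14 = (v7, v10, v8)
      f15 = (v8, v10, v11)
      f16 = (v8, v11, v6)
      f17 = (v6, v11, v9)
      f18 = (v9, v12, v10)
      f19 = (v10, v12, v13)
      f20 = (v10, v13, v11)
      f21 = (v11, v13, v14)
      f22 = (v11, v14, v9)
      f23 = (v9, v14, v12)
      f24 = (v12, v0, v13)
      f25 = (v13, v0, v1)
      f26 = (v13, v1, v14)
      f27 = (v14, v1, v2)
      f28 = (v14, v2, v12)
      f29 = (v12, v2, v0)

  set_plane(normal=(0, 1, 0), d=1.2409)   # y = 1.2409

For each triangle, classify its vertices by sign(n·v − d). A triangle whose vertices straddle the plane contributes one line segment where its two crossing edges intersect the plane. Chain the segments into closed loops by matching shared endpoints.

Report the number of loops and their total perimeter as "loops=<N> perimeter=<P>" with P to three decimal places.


Straddling triangles (14 of 30):
  (v0,v3,v1) [-+-] → (1.58845, 1.2409, 0)–(1.12435, 1.2409, 0.267937)  len=0.5359
  (v1,v3,v4) [-++] → (1.12435, 1.2409, 0.267937)–(0.613498, 1.2409, 0.5629)  len=0.5899
  (v1,v4,v2) [-+-] → (0.613498, 1.2409, 0.5629)–(0.613498, 1.2409, 0.406637)  len=0.1563
  (v2,v4,v5) [-++] → (0.613498, 1.2409, 0.406637)–(0.613498, 1.2409, -0.5629)  len=0.9695
  (v2,v5,v0) [-+-] → (0.613498, 1.2409, -0.5629)–(0.74883, 1.2409, -0.484768)  len=0.1563
  (v0,v5,v3) [-++] → (0.74883, 1.2409, -0.484768)–(1.58845, 1.2409, 0)  len=0.9695
  (v4,v6,v7) [++-] → (-1.70798, 1.2409, 0.218736)–(-0.147316, 1.2409, 0.5629)  len=1.5982
  (v4,v7,v5) [+-+] → (-0.147316, 1.2409, 0.5629)–(-0.147316, 1.2409, -0.153816)  len=0.7167
  (v5,v7,v8) [+--] → (-0.147316, 1.2409, -0.153816)–(-0.147316, 1.2409, -0.5629)  len=0.4091
  (v5,v8,v3) [+-+] → (-0.147316, 1.2409, -0.5629)–(-0.752556, 1.2409, -0.429413)  len=0.6198
  (v3,v8,v6) [+-+] → (-0.752556, 1.2409, -0.429413)–(-1.70798, 1.2409, -0.218736)  len=0.9784
  (v6,v9,v7) [+--] → (-2.0145, 1.2409, 0)–(-1.70798, 1.2409, 0.218736)  len=0.3766
  (v8,v11,v6) [--+] → (-1.93988, 1.2409, -0.0532509)–(-1.70798, 1.2409, -0.218736)  len=0.2849
  (v6,v11,v9) [+--] → (-1.93988, 1.2409, -0.0532509)–(-2.0145, 1.2409, 0)  len=0.0917

Chained into 2 loop(s):
  loop 1: 6 segments, perimeter = 3.3774
  loop 2: 8 segments, perimeter = 5.0753
Total perimeter = 8.453

loops=2 perimeter=8.453


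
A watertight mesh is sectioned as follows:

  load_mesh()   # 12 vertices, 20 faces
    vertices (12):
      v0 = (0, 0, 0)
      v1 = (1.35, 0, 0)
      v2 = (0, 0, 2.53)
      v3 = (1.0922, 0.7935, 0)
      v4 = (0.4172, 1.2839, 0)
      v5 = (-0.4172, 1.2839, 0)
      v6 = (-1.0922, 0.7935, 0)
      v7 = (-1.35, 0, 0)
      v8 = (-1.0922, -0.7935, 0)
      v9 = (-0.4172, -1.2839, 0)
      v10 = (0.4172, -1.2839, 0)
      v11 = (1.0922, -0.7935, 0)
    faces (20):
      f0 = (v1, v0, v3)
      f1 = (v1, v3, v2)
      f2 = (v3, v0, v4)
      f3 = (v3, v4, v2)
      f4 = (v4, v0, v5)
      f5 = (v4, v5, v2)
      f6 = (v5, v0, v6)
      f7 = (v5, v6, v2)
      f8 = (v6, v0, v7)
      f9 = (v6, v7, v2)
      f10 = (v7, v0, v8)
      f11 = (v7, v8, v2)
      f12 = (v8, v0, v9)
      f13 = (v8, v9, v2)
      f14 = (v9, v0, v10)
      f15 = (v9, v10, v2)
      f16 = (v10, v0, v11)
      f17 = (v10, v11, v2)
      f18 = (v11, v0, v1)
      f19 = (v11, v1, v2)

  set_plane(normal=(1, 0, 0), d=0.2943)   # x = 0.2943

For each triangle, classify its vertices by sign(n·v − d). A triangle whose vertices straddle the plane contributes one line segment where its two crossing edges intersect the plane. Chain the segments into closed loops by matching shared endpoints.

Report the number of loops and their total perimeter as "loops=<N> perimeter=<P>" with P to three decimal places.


loops=1 perimeter=7.344

Straddling triangles (12 of 20):
  (v1,v0,v3) [+-+] → (0.2943, 0, 0)–(0.2943, 0.213813, 0)  len=0.2138
  (v1,v3,v2) [++-] → (0.2943, 0.213813, 1.84828)–(0.2943, 0, 1.97846)  len=0.2503
  (v3,v0,v4) [+-+] → (0.2943, 0.213813, 0)–(0.2943, 0.905685, 0)  len=0.6919
  (v3,v4,v2) [++-] → (0.2943, 0.905685, 0.745295)–(0.2943, 0.213813, 1.84828)  len=1.3020
  (v4,v0,v5) [+--] → (0.2943, 0.905685, 0)–(0.2943, 1.2839, 0)  len=0.3782
  (v4,v5,v2) [+--] → (0.2943, 1.2839, 0)–(0.2943, 0.905685, 0.745295)  len=0.8358
  (v9,v0,v10) [--+] → (0.2943, -0.905685, 0)–(0.2943, -1.2839, 0)  len=0.3782
  (v9,v10,v2) [-+-] → (0.2943, -1.2839, 0)–(0.2943, -0.905685, 0.745295)  len=0.8358
  (v10,v0,v11) [+-+] → (0.2943, -0.905685, 0)–(0.2943, -0.213813, 0)  len=0.6919
  (v10,v11,v2) [++-] → (0.2943, -0.213813, 1.84828)–(0.2943, -0.905685, 0.745295)  len=1.3020
  (v11,v0,v1) [+-+] → (0.2943, -0.213813, 0)–(0.2943, 0, 0)  len=0.2138
  (v11,v1,v2) [++-] → (0.2943, 0, 1.97846)–(0.2943, -0.213813, 1.84828)  len=0.2503

Chained into 1 loop(s):
  loop 1: 12 segments, perimeter = 7.3440
Total perimeter = 7.344


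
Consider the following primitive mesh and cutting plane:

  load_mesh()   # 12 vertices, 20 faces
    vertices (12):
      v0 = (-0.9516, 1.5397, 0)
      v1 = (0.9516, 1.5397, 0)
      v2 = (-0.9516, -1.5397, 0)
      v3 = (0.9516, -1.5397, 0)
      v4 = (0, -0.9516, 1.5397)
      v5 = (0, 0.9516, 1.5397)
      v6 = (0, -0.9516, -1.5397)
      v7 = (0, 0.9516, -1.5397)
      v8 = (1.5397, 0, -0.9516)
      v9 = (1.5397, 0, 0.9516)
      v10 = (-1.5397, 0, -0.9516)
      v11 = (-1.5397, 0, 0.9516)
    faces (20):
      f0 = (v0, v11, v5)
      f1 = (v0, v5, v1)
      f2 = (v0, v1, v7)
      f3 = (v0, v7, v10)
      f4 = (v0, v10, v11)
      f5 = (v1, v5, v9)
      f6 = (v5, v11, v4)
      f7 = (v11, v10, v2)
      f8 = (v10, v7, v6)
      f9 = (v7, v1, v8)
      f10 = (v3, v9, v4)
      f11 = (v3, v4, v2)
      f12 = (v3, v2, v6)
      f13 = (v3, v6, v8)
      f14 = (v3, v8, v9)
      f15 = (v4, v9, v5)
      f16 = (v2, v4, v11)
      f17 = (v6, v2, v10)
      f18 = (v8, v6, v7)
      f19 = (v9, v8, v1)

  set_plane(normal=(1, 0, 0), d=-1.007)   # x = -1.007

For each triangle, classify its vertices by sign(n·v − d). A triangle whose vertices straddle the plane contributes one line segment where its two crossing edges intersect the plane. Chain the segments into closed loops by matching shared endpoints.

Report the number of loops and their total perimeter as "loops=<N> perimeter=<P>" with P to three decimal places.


Straddling triangles (8 of 20):
  (v0,v11,v5) [+-+] → (-1.007, 1.39466, 0.0896423)–(-1.007, 0.329231, 1.15507)  len=1.5067
  (v0,v7,v10) [++-] → (-1.007, 0.329231, -1.15507)–(-1.007, 1.39466, -0.0896423)  len=1.5067
  (v0,v10,v11) [+--] → (-1.007, 1.39466, -0.0896423)–(-1.007, 1.39466, 0.0896423)  len=0.1793
  (v5,v11,v4) [+-+] → (-1.007, 0.329231, 1.15507)–(-1.007, -0.329231, 1.15507)  len=0.6585
  (v11,v10,v2) [--+] → (-1.007, -1.39466, -0.0896423)–(-1.007, -1.39466, 0.0896423)  len=0.1793
  (v10,v7,v6) [-++] → (-1.007, 0.329231, -1.15507)–(-1.007, -0.329231, -1.15507)  len=0.6585
  (v2,v4,v11) [++-] → (-1.007, -0.329231, 1.15507)–(-1.007, -1.39466, 0.0896423)  len=1.5067
  (v6,v2,v10) [++-] → (-1.007, -1.39466, -0.0896423)–(-1.007, -0.329231, -1.15507)  len=1.5067

Chained into 1 loop(s):
  loop 1: 8 segments, perimeter = 7.7025
Total perimeter = 7.702

loops=1 perimeter=7.702


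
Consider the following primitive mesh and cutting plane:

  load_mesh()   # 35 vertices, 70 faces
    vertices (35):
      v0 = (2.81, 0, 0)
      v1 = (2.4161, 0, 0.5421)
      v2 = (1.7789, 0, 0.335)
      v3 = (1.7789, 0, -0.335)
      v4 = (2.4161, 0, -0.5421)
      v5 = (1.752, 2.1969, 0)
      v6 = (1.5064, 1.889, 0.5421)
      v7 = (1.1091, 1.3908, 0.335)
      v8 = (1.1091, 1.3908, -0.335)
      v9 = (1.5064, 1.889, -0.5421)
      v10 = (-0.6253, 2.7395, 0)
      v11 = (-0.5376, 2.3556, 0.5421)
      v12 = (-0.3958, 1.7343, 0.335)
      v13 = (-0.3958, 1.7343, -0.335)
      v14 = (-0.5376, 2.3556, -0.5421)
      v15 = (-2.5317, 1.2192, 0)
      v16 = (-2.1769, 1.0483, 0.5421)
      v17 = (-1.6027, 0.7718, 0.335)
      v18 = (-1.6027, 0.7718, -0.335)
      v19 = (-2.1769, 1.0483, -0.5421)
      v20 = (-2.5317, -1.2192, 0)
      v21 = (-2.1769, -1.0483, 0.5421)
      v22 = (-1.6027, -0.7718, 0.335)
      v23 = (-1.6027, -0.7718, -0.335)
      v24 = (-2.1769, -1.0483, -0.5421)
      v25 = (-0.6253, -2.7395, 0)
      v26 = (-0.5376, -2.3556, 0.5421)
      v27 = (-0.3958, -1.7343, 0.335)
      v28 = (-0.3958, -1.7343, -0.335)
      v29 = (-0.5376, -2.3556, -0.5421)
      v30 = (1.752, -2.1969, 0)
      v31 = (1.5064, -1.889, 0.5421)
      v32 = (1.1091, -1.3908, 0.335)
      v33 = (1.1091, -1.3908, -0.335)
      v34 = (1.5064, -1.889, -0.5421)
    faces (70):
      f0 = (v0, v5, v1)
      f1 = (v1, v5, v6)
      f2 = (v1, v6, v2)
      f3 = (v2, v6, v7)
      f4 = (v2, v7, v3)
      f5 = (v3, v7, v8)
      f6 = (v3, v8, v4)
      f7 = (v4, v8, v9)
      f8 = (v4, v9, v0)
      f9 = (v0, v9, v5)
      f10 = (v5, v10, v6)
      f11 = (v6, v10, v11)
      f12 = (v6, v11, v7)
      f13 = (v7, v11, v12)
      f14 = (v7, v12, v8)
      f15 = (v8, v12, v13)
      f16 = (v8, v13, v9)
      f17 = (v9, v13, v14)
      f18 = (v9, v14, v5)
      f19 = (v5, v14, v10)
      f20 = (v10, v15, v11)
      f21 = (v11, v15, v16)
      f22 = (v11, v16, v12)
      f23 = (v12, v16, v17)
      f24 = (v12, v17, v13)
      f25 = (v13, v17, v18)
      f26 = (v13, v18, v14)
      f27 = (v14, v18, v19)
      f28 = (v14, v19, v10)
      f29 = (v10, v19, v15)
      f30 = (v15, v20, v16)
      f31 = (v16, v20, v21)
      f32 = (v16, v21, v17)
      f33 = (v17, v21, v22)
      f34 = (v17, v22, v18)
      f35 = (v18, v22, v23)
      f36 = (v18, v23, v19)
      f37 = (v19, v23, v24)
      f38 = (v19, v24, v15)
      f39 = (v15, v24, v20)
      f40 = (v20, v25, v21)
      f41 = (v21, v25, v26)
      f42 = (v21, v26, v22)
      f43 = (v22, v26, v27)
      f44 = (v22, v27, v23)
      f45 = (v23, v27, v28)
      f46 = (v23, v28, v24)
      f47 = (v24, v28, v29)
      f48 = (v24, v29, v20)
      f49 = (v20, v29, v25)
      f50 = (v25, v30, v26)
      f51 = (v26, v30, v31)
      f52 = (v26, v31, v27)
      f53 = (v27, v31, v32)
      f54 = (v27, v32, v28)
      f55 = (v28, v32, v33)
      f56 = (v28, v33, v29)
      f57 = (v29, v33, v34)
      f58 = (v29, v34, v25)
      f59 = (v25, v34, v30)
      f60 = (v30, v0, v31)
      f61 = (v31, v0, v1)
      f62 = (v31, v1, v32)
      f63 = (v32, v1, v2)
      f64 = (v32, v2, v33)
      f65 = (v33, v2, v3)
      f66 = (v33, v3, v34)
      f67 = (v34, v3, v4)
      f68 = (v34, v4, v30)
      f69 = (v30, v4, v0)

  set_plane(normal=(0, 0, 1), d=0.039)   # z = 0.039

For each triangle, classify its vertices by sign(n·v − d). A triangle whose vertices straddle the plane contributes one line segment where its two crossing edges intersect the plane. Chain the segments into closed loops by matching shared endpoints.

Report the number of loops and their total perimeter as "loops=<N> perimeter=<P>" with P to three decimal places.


loops=2 perimeter=27.702

Straddling triangles (28 of 70):
  (v0,v5,v1) [--+] → (1.79978, 2.03885, 0.039)–(2.78166, 0, 0.039)  len=2.2630
  (v1,v5,v6) [+-+] → (1.79978, 2.03885, 0.039)–(1.73433, 2.17475, 0.039)  len=0.1508
  (v2,v7,v3) [++-] → (1.40501, 0.776357, 0.039)–(1.7789, 0, 0.039)  len=0.8617
  (v3,v7,v8) [-+-] → (1.40501, 0.776357, 0.039)–(1.1091, 1.3908, 0.039)  len=0.6820
  (v5,v10,v6) [--+] → (-0.47194, 2.67831, 0.039)–(1.73433, 2.17475, 0.039)  len=2.2630
  (v6,v10,v11) [+-+] → (-0.47194, 2.67831, 0.039)–(-0.618991, 2.71188, 0.039)  len=0.1508
  (v7,v12,v8) [++-] → (0.269051, 1.58254, 0.039)–(1.1091, 1.3908, 0.039)  len=0.8617
  (v8,v12,v13) [-+-] → (0.269051, 1.58254, 0.039)–(-0.3958, 1.7343, 0.039)  len=0.6820
  (v10,v15,v11) [--+] → (-2.38824, 1.30096, 0.039)–(-0.618991, 2.71188, 0.039)  len=2.2630
  (v11,v15,v16) [+-+] → (-2.38824, 1.30096, 0.039)–(-2.50617, 1.20691, 0.039)  len=0.1508
  (v12,v17,v13) [++-] → (-1.0695, 1.19702, 0.039)–(-0.3958, 1.7343, 0.039)  len=0.8617
  (v13,v17,v18) [-+-] → (-1.0695, 1.19702, 0.039)–(-1.6027, 0.7718, 0.039)  len=0.6820
  (v15,v20,v16) [--+] → (-2.50617, -1.05607, 0.039)–(-2.50617, 1.20691, 0.039)  len=2.2630
  (v16,v20,v21) [+-+] → (-2.50617, -1.05607, 0.039)–(-2.50617, -1.20691, 0.039)  len=0.1508
  (v17,v22,v18) [++-] → (-1.6027, -0.0898513, 0.039)–(-1.6027, 0.7718, 0.039)  len=0.8617
  (v18,v22,v23) [-+-] → (-1.6027, -0.0898513, 0.039)–(-1.6027, -0.7718, 0.039)  len=0.6819
  (v20,v25,v21) [--+] → (-0.736926, -2.61783, 0.039)–(-2.50617, -1.20691, 0.039)  len=2.2630
  (v21,v25,v26) [+-+] → (-0.736926, -2.61783, 0.039)–(-0.618991, -2.71188, 0.039)  len=0.1508
  (v22,v27,v23) [++-] → (-0.928998, -1.30908, 0.039)–(-1.6027, -0.7718, 0.039)  len=0.8617
  (v23,v27,v28) [-+-] → (-0.928998, -1.30908, 0.039)–(-0.3958, -1.7343, 0.039)  len=0.6820
  (v25,v30,v26) [--+] → (1.58728, -2.20832, 0.039)–(-0.618991, -2.71188, 0.039)  len=2.2630
  (v26,v30,v31) [+-+] → (1.58728, -2.20832, 0.039)–(1.73433, -2.17475, 0.039)  len=0.1508
  (v27,v32,v28) [++-] → (0.444249, -1.54256, 0.039)–(-0.3958, -1.7343, 0.039)  len=0.8617
  (v28,v32,v33) [-+-] → (0.444249, -1.54256, 0.039)–(1.1091, -1.3908, 0.039)  len=0.6820
  (v30,v0,v31) [--+] → (2.71622, -0.135899, 0.039)–(1.73433, -2.17475, 0.039)  len=2.2630
  (v31,v0,v1) [+-+] → (2.71622, -0.135899, 0.039)–(2.78166, 0, 0.039)  len=0.1508
  (v32,v2,v33) [++-] → (1.48299, -0.614443, 0.039)–(1.1091, -1.3908, 0.039)  len=0.8617
  (v33,v2,v3) [-+-] → (1.48299, -0.614443, 0.039)–(1.7789, 0, 0.039)  len=0.6820

Chained into 2 loop(s):
  loop 1: 14 segments, perimeter = 16.8967
  loop 2: 14 segments, perimeter = 10.8056
Total perimeter = 27.702


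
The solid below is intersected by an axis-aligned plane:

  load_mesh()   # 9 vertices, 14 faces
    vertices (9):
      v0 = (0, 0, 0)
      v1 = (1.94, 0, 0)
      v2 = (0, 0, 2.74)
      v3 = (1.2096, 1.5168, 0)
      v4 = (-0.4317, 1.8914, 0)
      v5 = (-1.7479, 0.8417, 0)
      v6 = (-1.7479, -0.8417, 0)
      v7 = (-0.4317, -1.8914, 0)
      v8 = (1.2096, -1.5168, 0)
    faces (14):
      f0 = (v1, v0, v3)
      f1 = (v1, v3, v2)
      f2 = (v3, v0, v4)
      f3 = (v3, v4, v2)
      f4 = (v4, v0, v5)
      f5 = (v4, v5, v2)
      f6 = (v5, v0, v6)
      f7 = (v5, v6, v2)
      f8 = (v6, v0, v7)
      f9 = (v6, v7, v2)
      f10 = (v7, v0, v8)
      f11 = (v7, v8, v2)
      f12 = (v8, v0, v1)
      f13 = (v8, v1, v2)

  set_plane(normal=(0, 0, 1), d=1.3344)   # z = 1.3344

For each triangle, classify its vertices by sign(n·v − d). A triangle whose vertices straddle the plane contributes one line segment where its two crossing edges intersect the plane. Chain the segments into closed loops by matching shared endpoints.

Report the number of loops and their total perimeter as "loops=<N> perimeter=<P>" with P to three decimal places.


loops=1 perimeter=6.045

Straddling triangles (7 of 14):
  (v1,v3,v2) [--+] → (0.620516, 0.778107, 1.3344)–(0.995206, 0, 1.3344)  len=0.8636
  (v3,v4,v2) [--+] → (-0.221459, 0.970274, 1.3344)–(0.620516, 0.778107, 1.3344)  len=0.8636
  (v4,v5,v2) [--+] → (-0.89666, 0.431786, 1.3344)–(-0.221459, 0.970274, 1.3344)  len=0.8636
  (v5,v6,v2) [--+] → (-0.89666, -0.431786, 1.3344)–(-0.89666, 0.431786, 1.3344)  len=0.8636
  (v6,v7,v2) [--+] → (-0.221459, -0.970274, 1.3344)–(-0.89666, -0.431786, 1.3344)  len=0.8636
  (v7,v8,v2) [--+] → (0.620516, -0.778107, 1.3344)–(-0.221459, -0.970274, 1.3344)  len=0.8636
  (v8,v1,v2) [--+] → (0.995206, 0, 1.3344)–(0.620516, -0.778107, 1.3344)  len=0.8636

Chained into 1 loop(s):
  loop 1: 7 segments, perimeter = 6.0453
Total perimeter = 6.045


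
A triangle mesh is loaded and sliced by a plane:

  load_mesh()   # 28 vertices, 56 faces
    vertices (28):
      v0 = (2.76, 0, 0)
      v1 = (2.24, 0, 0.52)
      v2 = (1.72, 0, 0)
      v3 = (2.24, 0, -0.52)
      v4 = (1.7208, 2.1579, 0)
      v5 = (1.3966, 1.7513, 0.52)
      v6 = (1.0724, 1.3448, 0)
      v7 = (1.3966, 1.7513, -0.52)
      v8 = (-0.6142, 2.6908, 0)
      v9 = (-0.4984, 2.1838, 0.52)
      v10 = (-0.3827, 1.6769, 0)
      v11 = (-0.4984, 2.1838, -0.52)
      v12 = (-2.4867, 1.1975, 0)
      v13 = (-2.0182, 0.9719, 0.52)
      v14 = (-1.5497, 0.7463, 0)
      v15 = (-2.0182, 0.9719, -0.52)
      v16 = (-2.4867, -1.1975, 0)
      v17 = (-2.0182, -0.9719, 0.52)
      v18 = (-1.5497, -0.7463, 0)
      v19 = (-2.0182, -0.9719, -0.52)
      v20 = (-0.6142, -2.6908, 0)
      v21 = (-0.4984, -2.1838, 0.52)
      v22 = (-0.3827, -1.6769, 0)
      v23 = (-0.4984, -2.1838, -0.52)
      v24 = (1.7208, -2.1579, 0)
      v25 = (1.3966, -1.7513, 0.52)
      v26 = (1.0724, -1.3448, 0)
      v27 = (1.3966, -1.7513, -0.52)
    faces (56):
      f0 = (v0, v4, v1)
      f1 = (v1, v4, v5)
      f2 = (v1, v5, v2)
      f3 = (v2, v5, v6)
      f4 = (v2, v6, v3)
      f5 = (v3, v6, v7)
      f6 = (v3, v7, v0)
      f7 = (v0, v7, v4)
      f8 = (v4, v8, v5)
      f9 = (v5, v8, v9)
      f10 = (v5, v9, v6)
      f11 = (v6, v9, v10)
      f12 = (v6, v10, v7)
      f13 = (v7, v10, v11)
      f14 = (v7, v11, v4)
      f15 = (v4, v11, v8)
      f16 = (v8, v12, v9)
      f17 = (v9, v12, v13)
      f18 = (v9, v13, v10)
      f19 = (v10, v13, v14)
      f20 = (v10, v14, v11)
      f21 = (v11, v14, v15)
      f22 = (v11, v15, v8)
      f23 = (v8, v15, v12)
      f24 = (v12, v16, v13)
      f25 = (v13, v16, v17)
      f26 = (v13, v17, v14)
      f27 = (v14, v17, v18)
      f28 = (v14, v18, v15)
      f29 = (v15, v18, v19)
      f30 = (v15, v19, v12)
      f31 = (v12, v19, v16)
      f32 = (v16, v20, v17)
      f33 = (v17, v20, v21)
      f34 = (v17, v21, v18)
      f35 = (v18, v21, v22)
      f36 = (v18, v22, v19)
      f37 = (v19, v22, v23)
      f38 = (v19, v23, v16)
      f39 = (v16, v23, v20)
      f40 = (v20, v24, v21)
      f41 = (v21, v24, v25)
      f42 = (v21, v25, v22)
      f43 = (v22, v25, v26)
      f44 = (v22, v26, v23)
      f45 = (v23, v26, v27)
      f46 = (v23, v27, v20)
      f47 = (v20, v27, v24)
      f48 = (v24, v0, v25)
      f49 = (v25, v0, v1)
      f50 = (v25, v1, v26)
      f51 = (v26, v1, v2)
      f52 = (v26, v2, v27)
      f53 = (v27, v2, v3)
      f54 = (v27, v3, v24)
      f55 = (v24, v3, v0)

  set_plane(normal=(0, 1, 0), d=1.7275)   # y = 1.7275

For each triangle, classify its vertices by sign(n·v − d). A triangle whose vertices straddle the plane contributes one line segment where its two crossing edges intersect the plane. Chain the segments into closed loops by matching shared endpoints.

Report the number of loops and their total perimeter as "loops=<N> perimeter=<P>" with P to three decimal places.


loops=1 perimeter=8.680

Straddling triangles (18 of 56):
  (v0,v4,v1) [-+-] → (1.92807, 1.7275, 0)–(1.82436, 1.7275, 0.103716)  len=0.1467
  (v1,v4,v5) [-++] → (1.82436, 1.7275, 0.103716)–(1.40806, 1.7275, 0.52)  len=0.5887
  (v1,v5,v2) [-+-] → (1.40806, 1.7275, 0.52)–(1.40099, 1.7275, 0.512933)  len=0.0100
  (v2,v5,v6) [-+-] → (1.40099, 1.7275, 0.512933)–(1.37762, 1.7275, 0.489555)  len=0.0331
  (v3,v6,v7) [--+] → (1.37762, 1.7275, -0.489555)–(1.40806, 1.7275, -0.52)  len=0.0431
  (v3,v7,v0) [-+-] → (1.40806, 1.7275, -0.52)–(1.41513, 1.7275, -0.512933)  len=0.0100
  (v0,v7,v4) [-++] → (1.41513, 1.7275, -0.512933)–(1.92807, 1.7275, 0)  len=0.7254
  (v5,v9,v6) [++-] → (0.355898, 1.7275, 0.237192)–(1.37762, 1.7275, 0.489555)  len=1.0524
  (v6,v9,v10) [-+-] → (0.355898, 1.7275, 0.237192)–(-0.394249, 1.7275, 0.0519077)  len=0.7727
  (v6,v10,v7) [--+] → (0.827415, 1.7275, -0.353656)–(1.37762, 1.7275, -0.489555)  len=0.5667
  (v7,v10,v11) [+-+] → (0.827415, 1.7275, -0.353656)–(-0.394249, 1.7275, -0.0519077)  len=1.2584
  (v8,v12,v9) [+-+] → (-1.82211, 1.7275, 0)–(-1.41826, 1.7275, 0.279428)  len=0.4911
  (v9,v12,v13) [+--] → (-1.41826, 1.7275, 0.279428)–(-1.07063, 1.7275, 0.52)  len=0.4228
  (v9,v13,v10) [+--] → (-1.07063, 1.7275, 0.52)–(-0.394249, 1.7275, 0.0519077)  len=0.8226
  (v10,v14,v11) [--+] → (-0.83211, 1.7275, -0.354938)–(-0.394249, 1.7275, -0.0519077)  len=0.5325
  (v11,v14,v15) [+--] → (-0.83211, 1.7275, -0.354938)–(-1.07063, 1.7275, -0.52)  len=0.2901
  (v11,v15,v8) [+-+] → (-1.07063, 1.7275, -0.52)–(-1.40102, 1.7275, -0.291417)  len=0.4018
  (v8,v15,v12) [+--] → (-1.40102, 1.7275, -0.291417)–(-1.82211, 1.7275, 0)  len=0.5121

Chained into 1 loop(s):
  loop 1: 18 segments, perimeter = 8.6800
Total perimeter = 8.680
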